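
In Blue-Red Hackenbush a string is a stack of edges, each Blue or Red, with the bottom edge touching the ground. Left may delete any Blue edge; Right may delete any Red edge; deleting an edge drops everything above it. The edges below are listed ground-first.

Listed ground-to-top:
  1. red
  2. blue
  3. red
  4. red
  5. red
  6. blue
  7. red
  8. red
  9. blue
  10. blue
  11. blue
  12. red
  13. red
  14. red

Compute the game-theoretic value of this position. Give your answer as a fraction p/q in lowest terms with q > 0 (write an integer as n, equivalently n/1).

g(r) = {  | 0 } -> -1
g(rb) = { -1 | 0 } -> -1/2
g(rbr) = { -1 | -1/2; 0 } -> -3/4
g(rbrr) = { -1 | -3/4; -1/2; 0 } -> -7/8
g(rbrrr) = { -1 | -7/8; -3/4; -1/2; 0 } -> -15/16
g(rbrrrb) = { -1; -15/16 | -7/8; -3/4; -1/2; 0 } -> -29/32
g(rbrrrbr) = { -1; -15/16 | -29/32; -7/8; -3/4; -1/2; 0 } -> -59/64
g(rbrrrbrr) = { -1; -15/16 | -59/64; -29/32; -7/8; -3/4; -1/2; 0 } -> -119/128
g(rbrrrbrrb) = { -1; -15/16; -119/128 | -59/64; -29/32; -7/8; -3/4; -1/2; 0 } -> -237/256
g(rbrrrbrrbb) = { -1; -15/16; -119/128; -237/256 | -59/64; -29/32; -7/8; -3/4; -1/2; 0 } -> -473/512
g(rbrrrbrrbbb) = { -1; -15/16; -119/128; -237/256; -473/512 | -59/64; -29/32; -7/8; -3/4; -1/2; 0 } -> -945/1024
g(rbrrrbrrbbbr) = { -1; -15/16; -119/128; -237/256; -473/512 | -945/1024; -59/64; -29/32; -7/8; -3/4; -1/2; 0 } -> -1891/2048
g(rbrrrbrrbbbrr) = { -1; -15/16; -119/128; -237/256; -473/512 | -1891/2048; -945/1024; -59/64; -29/32; -7/8; -3/4; -1/2; 0 } -> -3783/4096
g(rbrrrbrrbbbrrr) = { -1; -15/16; -119/128; -237/256; -473/512 | -3783/4096; -1891/2048; -945/1024; -59/64; -29/32; -7/8; -3/4; -1/2; 0 } -> -7567/8192

-7567/8192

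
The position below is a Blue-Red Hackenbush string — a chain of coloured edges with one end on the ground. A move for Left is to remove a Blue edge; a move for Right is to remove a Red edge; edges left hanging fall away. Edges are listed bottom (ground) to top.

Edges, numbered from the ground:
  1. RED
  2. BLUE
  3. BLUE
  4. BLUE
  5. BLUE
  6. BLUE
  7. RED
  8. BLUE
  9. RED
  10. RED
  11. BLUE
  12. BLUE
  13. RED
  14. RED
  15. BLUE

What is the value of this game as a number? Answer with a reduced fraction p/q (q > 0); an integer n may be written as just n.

Prefix values for RED BLUE BLUE BLUE BLUE BLUE RED BLUE RED RED BLUE BLUE RED RED BLUE via {L|R} + simplicity:
1 of 15 · R · max L −∞ · min R 0 -> -1
2 of 15 · RB · max L -1 · min R 0 -> -1/2
3 of 15 · RBB · max L -1/2 · min R 0 -> -1/4
4 of 15 · RBBB · max L -1/4 · min R 0 -> -1/8
5 of 15 · RBBBB · max L -1/8 · min R 0 -> -1/16
6 of 15 · RBBBBB · max L -1/16 · min R 0 -> -1/32
7 of 15 · RBBBBBR · max L -1/16 · min R -1/32 -> -3/64
8 of 15 · RBBBBBRB · max L -3/64 · min R -1/32 -> -5/128
9 of 15 · RBBBBBRBR · max L -3/64 · min R -5/128 -> -11/256
10 of 15 · RBBBBBRBRR · max L -3/64 · min R -11/256 -> -23/512
11 of 15 · RBBBBBRBRRB · max L -23/512 · min R -11/256 -> -45/1024
12 of 15 · RBBBBBRBRRBB · max L -45/1024 · min R -11/256 -> -89/2048
13 of 15 · RBBBBBRBRRBBR · max L -45/1024 · min R -89/2048 -> -179/4096
14 of 15 · RBBBBBRBRRBBRR · max L -45/1024 · min R -179/4096 -> -359/8192
15 of 15 · RBBBBBRBRRBBRRB · max L -359/8192 · min R -179/4096 -> -717/16384

-717/16384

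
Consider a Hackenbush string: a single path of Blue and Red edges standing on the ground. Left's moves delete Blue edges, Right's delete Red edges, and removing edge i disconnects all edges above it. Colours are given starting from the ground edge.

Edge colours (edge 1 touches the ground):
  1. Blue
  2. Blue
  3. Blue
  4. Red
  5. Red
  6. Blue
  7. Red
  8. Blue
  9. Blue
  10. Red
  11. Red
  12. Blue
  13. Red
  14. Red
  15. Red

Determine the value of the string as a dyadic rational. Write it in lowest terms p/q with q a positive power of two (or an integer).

Recurse on prefixes of the 15-edge string Blue Blue Blue Red Red Blue Red Blue Blue Red Red Blue Red Red Red:
G(B) = { 0 | — } ⇒ 1
G(BB) = { 0 1 | — } ⇒ 2
G(BBB) = { 0 1 2 | — } ⇒ 3
G(BBBR) = { 0 1 2 | 3 } ⇒ 5/2
G(BBBRR) = { 0 1 2 | 5/2 3 } ⇒ 9/4
G(BBBRRB) = { 0 1 2 9/4 | 5/2 3 } ⇒ 19/8
G(BBBRRBR) = { 0 1 2 9/4 | 19/8 5/2 3 } ⇒ 37/16
G(BBBRRBRB) = { 0 1 2 9/4 37/16 | 19/8 5/2 3 } ⇒ 75/32
G(BBBRRBRBB) = { 0 1 2 9/4 37/16 75/32 | 19/8 5/2 3 } ⇒ 151/64
G(BBBRRBRBBR) = { 0 1 2 9/4 37/16 75/32 | 151/64 19/8 5/2 3 } ⇒ 301/128
G(BBBRRBRBBRR) = { 0 1 2 9/4 37/16 75/32 | 301/128 151/64 19/8 5/2 3 } ⇒ 601/256
G(BBBRRBRBBRRB) = { 0 1 2 9/4 37/16 75/32 601/256 | 301/128 151/64 19/8 5/2 3 } ⇒ 1203/512
G(BBBRRBRBBRRBR) = { 0 1 2 9/4 37/16 75/32 601/256 | 1203/512 301/128 151/64 19/8 5/2 3 } ⇒ 2405/1024
G(BBBRRBRBBRRBRR) = { 0 1 2 9/4 37/16 75/32 601/256 | 2405/1024 1203/512 301/128 151/64 19/8 5/2 3 } ⇒ 4809/2048
G(BBBRRBRBBRRBRRR) = { 0 1 2 9/4 37/16 75/32 601/256 | 4809/2048 2405/1024 1203/512 301/128 151/64 19/8 5/2 3 } ⇒ 9617/4096

9617/4096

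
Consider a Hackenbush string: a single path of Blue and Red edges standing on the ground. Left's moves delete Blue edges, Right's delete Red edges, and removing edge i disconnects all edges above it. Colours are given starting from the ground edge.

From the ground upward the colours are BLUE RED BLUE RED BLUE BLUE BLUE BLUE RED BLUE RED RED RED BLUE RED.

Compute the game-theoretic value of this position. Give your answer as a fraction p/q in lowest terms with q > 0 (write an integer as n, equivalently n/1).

12101/16384

value_1 [B]  L=[0]  R=[—]  = 1
value_2 [BR]  L=[0]  R=[1]  = 1/2
value_3 [BRB]  L=[0, 1/2]  R=[1]  = 3/4
value_4 [BRBR]  L=[0, 1/2]  R=[3/4, 1]  = 5/8
value_5 [BRBRB]  L=[0, 1/2, 5/8]  R=[3/4, 1]  = 11/16
value_6 [BRBRBB]  L=[0, 1/2, 5/8, 11/16]  R=[3/4, 1]  = 23/32
value_7 [BRBRBBB]  L=[0, 1/2, 5/8, 11/16, 23/32]  R=[3/4, 1]  = 47/64
value_8 [BRBRBBBB]  L=[0, 1/2, 5/8, 11/16, 23/32, 47/64]  R=[3/4, 1]  = 95/128
value_9 [BRBRBBBBR]  L=[0, 1/2, 5/8, 11/16, 23/32, 47/64]  R=[95/128, 3/4, 1]  = 189/256
value_10 [BRBRBBBBRB]  L=[0, 1/2, 5/8, 11/16, 23/32, 47/64, 189/256]  R=[95/128, 3/4, 1]  = 379/512
value_11 [BRBRBBBBRBR]  L=[0, 1/2, 5/8, 11/16, 23/32, 47/64, 189/256]  R=[379/512, 95/128, 3/4, 1]  = 757/1024
value_12 [BRBRBBBBRBRR]  L=[0, 1/2, 5/8, 11/16, 23/32, 47/64, 189/256]  R=[757/1024, 379/512, 95/128, 3/4, 1]  = 1513/2048
value_13 [BRBRBBBBRBRRR]  L=[0, 1/2, 5/8, 11/16, 23/32, 47/64, 189/256]  R=[1513/2048, 757/1024, 379/512, 95/128, 3/4, 1]  = 3025/4096
value_14 [BRBRBBBBRBRRRB]  L=[0, 1/2, 5/8, 11/16, 23/32, 47/64, 189/256, 3025/4096]  R=[1513/2048, 757/1024, 379/512, 95/128, 3/4, 1]  = 6051/8192
value_15 [BRBRBBBBRBRRRBR]  L=[0, 1/2, 5/8, 11/16, 23/32, 47/64, 189/256, 3025/4096]  R=[6051/8192, 1513/2048, 757/1024, 379/512, 95/128, 3/4, 1]  = 12101/16384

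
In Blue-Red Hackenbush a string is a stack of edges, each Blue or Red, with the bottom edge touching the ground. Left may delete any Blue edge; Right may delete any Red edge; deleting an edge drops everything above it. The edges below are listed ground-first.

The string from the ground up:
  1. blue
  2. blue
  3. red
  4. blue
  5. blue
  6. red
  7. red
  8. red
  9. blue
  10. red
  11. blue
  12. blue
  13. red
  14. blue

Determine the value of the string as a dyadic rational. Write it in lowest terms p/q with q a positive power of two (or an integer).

7259/4096

Prefix values for blue blue red blue blue red red red blue red blue blue red blue via {L|R} + simplicity:
G(b) = { 0 | (no moves) } gives 1
G(bb) = { 0, 1 | (no moves) } gives 2
G(bbr) = { 0, 1 | 2 } gives 3/2
G(bbrb) = { 0, 1, 3/2 | 2 } gives 7/4
G(bbrbb) = { 0, 1, 3/2, 7/4 | 2 } gives 15/8
G(bbrbbr) = { 0, 1, 3/2, 7/4 | 15/8, 2 } gives 29/16
G(bbrbbrr) = { 0, 1, 3/2, 7/4 | 29/16, 15/8, 2 } gives 57/32
G(bbrbbrrr) = { 0, 1, 3/2, 7/4 | 57/32, 29/16, 15/8, 2 } gives 113/64
G(bbrbbrrrb) = { 0, 1, 3/2, 7/4, 113/64 | 57/32, 29/16, 15/8, 2 } gives 227/128
G(bbrbbrrrbr) = { 0, 1, 3/2, 7/4, 113/64 | 227/128, 57/32, 29/16, 15/8, 2 } gives 453/256
G(bbrbbrrrbrb) = { 0, 1, 3/2, 7/4, 113/64, 453/256 | 227/128, 57/32, 29/16, 15/8, 2 } gives 907/512
G(bbrbbrrrbrbb) = { 0, 1, 3/2, 7/4, 113/64, 453/256, 907/512 | 227/128, 57/32, 29/16, 15/8, 2 } gives 1815/1024
G(bbrbbrrrbrbbr) = { 0, 1, 3/2, 7/4, 113/64, 453/256, 907/512 | 1815/1024, 227/128, 57/32, 29/16, 15/8, 2 } gives 3629/2048
G(bbrbbrrrbrbbrb) = { 0, 1, 3/2, 7/4, 113/64, 453/256, 907/512, 3629/2048 | 1815/1024, 227/128, 57/32, 29/16, 15/8, 2 } gives 7259/4096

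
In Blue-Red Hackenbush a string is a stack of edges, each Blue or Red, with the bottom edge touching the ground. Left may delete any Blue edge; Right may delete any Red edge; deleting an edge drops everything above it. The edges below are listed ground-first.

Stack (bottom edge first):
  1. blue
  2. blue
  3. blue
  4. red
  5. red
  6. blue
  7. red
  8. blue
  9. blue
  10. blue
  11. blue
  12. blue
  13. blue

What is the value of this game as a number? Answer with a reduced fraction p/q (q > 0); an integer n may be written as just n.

2431/1024

Prefix values for blue blue blue red red blue red blue blue blue blue blue blue via {L|R} + simplicity:
value(b) = { 0 |  } so 1
value(bb) = { 0,1 |  } so 2
value(bbb) = { 0,1,2 |  } so 3
value(bbbr) = { 0,1,2 | 3 } so 5/2
value(bbbrr) = { 0,1,2 | 5/2,3 } so 9/4
value(bbbrrb) = { 0,1,2,9/4 | 5/2,3 } so 19/8
value(bbbrrbr) = { 0,1,2,9/4 | 19/8,5/2,3 } so 37/16
value(bbbrrbrb) = { 0,1,2,9/4,37/16 | 19/8,5/2,3 } so 75/32
value(bbbrrbrbb) = { 0,1,2,9/4,37/16,75/32 | 19/8,5/2,3 } so 151/64
value(bbbrrbrbbb) = { 0,1,2,9/4,37/16,75/32,151/64 | 19/8,5/2,3 } so 303/128
value(bbbrrbrbbbb) = { 0,1,2,9/4,37/16,75/32,151/64,303/128 | 19/8,5/2,3 } so 607/256
value(bbbrrbrbbbbb) = { 0,1,2,9/4,37/16,75/32,151/64,303/128,607/256 | 19/8,5/2,3 } so 1215/512
value(bbbrrbrbbbbbb) = { 0,1,2,9/4,37/16,75/32,151/64,303/128,607/256,1215/512 | 19/8,5/2,3 } so 2431/1024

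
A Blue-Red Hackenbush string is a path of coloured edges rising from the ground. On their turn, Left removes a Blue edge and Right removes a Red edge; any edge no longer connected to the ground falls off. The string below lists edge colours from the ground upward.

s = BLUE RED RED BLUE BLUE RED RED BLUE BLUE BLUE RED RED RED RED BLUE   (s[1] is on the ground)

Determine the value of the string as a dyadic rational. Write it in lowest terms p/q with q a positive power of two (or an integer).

1 of 15 · B · max L 0 · min R +∞ -> 1
2 of 15 · BR · max L 0 · min R 1 -> 1/2
3 of 15 · BRR · max L 0 · min R 1/2 -> 1/4
4 of 15 · BRRB · max L 1/4 · min R 1/2 -> 3/8
5 of 15 · BRRBB · max L 3/8 · min R 1/2 -> 7/16
6 of 15 · BRRBBR · max L 3/8 · min R 7/16 -> 13/32
7 of 15 · BRRBBRR · max L 3/8 · min R 13/32 -> 25/64
8 of 15 · BRRBBRRB · max L 25/64 · min R 13/32 -> 51/128
9 of 15 · BRRBBRRBB · max L 51/128 · min R 13/32 -> 103/256
10 of 15 · BRRBBRRBBB · max L 103/256 · min R 13/32 -> 207/512
11 of 15 · BRRBBRRBBBR · max L 103/256 · min R 207/512 -> 413/1024
12 of 15 · BRRBBRRBBBRR · max L 103/256 · min R 413/1024 -> 825/2048
13 of 15 · BRRBBRRBBBRRR · max L 103/256 · min R 825/2048 -> 1649/4096
14 of 15 · BRRBBRRBBBRRRR · max L 103/256 · min R 1649/4096 -> 3297/8192
15 of 15 · BRRBBRRBBBRRRRB · max L 3297/8192 · min R 1649/4096 -> 6595/16384

6595/16384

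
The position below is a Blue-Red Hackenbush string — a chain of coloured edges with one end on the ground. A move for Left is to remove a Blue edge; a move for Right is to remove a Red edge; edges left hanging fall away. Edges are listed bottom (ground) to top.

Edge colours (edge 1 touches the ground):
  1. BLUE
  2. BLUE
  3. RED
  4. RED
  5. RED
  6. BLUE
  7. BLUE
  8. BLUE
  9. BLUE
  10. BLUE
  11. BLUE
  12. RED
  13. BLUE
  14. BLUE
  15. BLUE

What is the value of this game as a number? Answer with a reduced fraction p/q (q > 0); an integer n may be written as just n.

g_1 [B]  L=[0]  R=[—]  ⇒ 1
g_2 [BB]  L=[0,1]  R=[—]  ⇒ 2
g_3 [BBR]  L=[0,1]  R=[2]  ⇒ 3/2
g_4 [BBRR]  L=[0,1]  R=[3/2,2]  ⇒ 5/4
g_5 [BBRRR]  L=[0,1]  R=[5/4,3/2,2]  ⇒ 9/8
g_6 [BBRRRB]  L=[0,1,9/8]  R=[5/4,3/2,2]  ⇒ 19/16
g_7 [BBRRRBB]  L=[0,1,9/8,19/16]  R=[5/4,3/2,2]  ⇒ 39/32
g_8 [BBRRRBBB]  L=[0,1,9/8,19/16,39/32]  R=[5/4,3/2,2]  ⇒ 79/64
g_9 [BBRRRBBBB]  L=[0,1,9/8,19/16,39/32,79/64]  R=[5/4,3/2,2]  ⇒ 159/128
g_10 [BBRRRBBBBB]  L=[0,1,9/8,19/16,39/32,79/64,159/128]  R=[5/4,3/2,2]  ⇒ 319/256
g_11 [BBRRRBBBBBB]  L=[0,1,9/8,19/16,39/32,79/64,159/128,319/256]  R=[5/4,3/2,2]  ⇒ 639/512
g_12 [BBRRRBBBBBBR]  L=[0,1,9/8,19/16,39/32,79/64,159/128,319/256]  R=[639/512,5/4,3/2,2]  ⇒ 1277/1024
g_13 [BBRRRBBBBBBRB]  L=[0,1,9/8,19/16,39/32,79/64,159/128,319/256,1277/1024]  R=[639/512,5/4,3/2,2]  ⇒ 2555/2048
g_14 [BBRRRBBBBBBRBB]  L=[0,1,9/8,19/16,39/32,79/64,159/128,319/256,1277/1024,2555/2048]  R=[639/512,5/4,3/2,2]  ⇒ 5111/4096
g_15 [BBRRRBBBBBBRBBB]  L=[0,1,9/8,19/16,39/32,79/64,159/128,319/256,1277/1024,2555/2048,5111/4096]  R=[639/512,5/4,3/2,2]  ⇒ 10223/8192

10223/8192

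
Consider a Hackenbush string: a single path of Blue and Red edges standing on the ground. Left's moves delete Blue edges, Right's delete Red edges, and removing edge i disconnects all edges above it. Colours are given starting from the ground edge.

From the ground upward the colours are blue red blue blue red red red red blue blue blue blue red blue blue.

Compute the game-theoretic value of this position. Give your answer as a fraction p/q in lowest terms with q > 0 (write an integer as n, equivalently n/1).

12535/16384

b: Left { 0 }, Right { (no moves) } ⇒ simplest 1
br: Left { 0 }, Right { 1 } ⇒ simplest 1/2
brb: Left { 0; 1/2 }, Right { 1 } ⇒ simplest 3/4
brbb: Left { 0; 1/2; 3/4 }, Right { 1 } ⇒ simplest 7/8
brbbr: Left { 0; 1/2; 3/4 }, Right { 7/8; 1 } ⇒ simplest 13/16
brbbrr: Left { 0; 1/2; 3/4 }, Right { 13/16; 7/8; 1 } ⇒ simplest 25/32
brbbrrr: Left { 0; 1/2; 3/4 }, Right { 25/32; 13/16; 7/8; 1 } ⇒ simplest 49/64
brbbrrrr: Left { 0; 1/2; 3/4 }, Right { 49/64; 25/32; 13/16; 7/8; 1 } ⇒ simplest 97/128
brbbrrrrb: Left { 0; 1/2; 3/4; 97/128 }, Right { 49/64; 25/32; 13/16; 7/8; 1 } ⇒ simplest 195/256
brbbrrrrbb: Left { 0; 1/2; 3/4; 97/128; 195/256 }, Right { 49/64; 25/32; 13/16; 7/8; 1 } ⇒ simplest 391/512
brbbrrrrbbb: Left { 0; 1/2; 3/4; 97/128; 195/256; 391/512 }, Right { 49/64; 25/32; 13/16; 7/8; 1 } ⇒ simplest 783/1024
brbbrrrrbbbb: Left { 0; 1/2; 3/4; 97/128; 195/256; 391/512; 783/1024 }, Right { 49/64; 25/32; 13/16; 7/8; 1 } ⇒ simplest 1567/2048
brbbrrrrbbbbr: Left { 0; 1/2; 3/4; 97/128; 195/256; 391/512; 783/1024 }, Right { 1567/2048; 49/64; 25/32; 13/16; 7/8; 1 } ⇒ simplest 3133/4096
brbbrrrrbbbbrb: Left { 0; 1/2; 3/4; 97/128; 195/256; 391/512; 783/1024; 3133/4096 }, Right { 1567/2048; 49/64; 25/32; 13/16; 7/8; 1 } ⇒ simplest 6267/8192
brbbrrrrbbbbrbb: Left { 0; 1/2; 3/4; 97/128; 195/256; 391/512; 783/1024; 3133/4096; 6267/8192 }, Right { 1567/2048; 49/64; 25/32; 13/16; 7/8; 1 } ⇒ simplest 12535/16384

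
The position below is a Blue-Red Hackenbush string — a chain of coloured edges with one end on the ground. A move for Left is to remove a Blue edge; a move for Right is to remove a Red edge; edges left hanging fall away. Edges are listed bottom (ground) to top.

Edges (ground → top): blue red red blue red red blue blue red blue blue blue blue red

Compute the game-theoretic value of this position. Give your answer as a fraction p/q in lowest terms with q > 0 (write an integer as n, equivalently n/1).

Build val(s[:k]) for k = 1..14, string s = blue red red blue red red blue blue red blue blue blue blue red.
1 of 14 · b · max L 0 · min R +∞ => 1
2 of 14 · br · max L 0 · min R 1 => 1/2
3 of 14 · brr · max L 0 · min R 1/2 => 1/4
4 of 14 · brrb · max L 1/4 · min R 1/2 => 3/8
5 of 14 · brrbr · max L 1/4 · min R 3/8 => 5/16
6 of 14 · brrbrr · max L 1/4 · min R 5/16 => 9/32
7 of 14 · brrbrrb · max L 9/32 · min R 5/16 => 19/64
8 of 14 · brrbrrbb · max L 19/64 · min R 5/16 => 39/128
9 of 14 · brrbrrbbr · max L 19/64 · min R 39/128 => 77/256
10 of 14 · brrbrrbbrb · max L 77/256 · min R 39/128 => 155/512
11 of 14 · brrbrrbbrbb · max L 155/512 · min R 39/128 => 311/1024
12 of 14 · brrbrrbbrbbb · max L 311/1024 · min R 39/128 => 623/2048
13 of 14 · brrbrrbbrbbbb · max L 623/2048 · min R 39/128 => 1247/4096
14 of 14 · brrbrrbbrbbbbr · max L 623/2048 · min R 1247/4096 => 2493/8192

2493/8192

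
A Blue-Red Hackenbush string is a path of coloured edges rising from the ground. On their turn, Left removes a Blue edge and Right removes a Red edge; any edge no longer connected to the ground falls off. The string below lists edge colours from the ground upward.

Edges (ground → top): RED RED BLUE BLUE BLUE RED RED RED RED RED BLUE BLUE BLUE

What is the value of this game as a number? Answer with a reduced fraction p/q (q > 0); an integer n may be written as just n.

Recurse on prefixes of the 13-edge string RED RED BLUE BLUE BLUE RED RED RED RED RED BLUE BLUE BLUE:
G(R) = { none | 0 } gives -1
G(RR) = { none | -1 0 } gives -2
G(RRB) = { -2 | -1 0 } gives -3/2
G(RRBB) = { -2 -3/2 | -1 0 } gives -5/4
G(RRBBB) = { -2 -3/2 -5/4 | -1 0 } gives -9/8
G(RRBBBR) = { -2 -3/2 -5/4 | -9/8 -1 0 } gives -19/16
G(RRBBBRR) = { -2 -3/2 -5/4 | -19/16 -9/8 -1 0 } gives -39/32
G(RRBBBRRR) = { -2 -3/2 -5/4 | -39/32 -19/16 -9/8 -1 0 } gives -79/64
G(RRBBBRRRR) = { -2 -3/2 -5/4 | -79/64 -39/32 -19/16 -9/8 -1 0 } gives -159/128
G(RRBBBRRRRR) = { -2 -3/2 -5/4 | -159/128 -79/64 -39/32 -19/16 -9/8 -1 0 } gives -319/256
G(RRBBBRRRRRB) = { -2 -3/2 -5/4 -319/256 | -159/128 -79/64 -39/32 -19/16 -9/8 -1 0 } gives -637/512
G(RRBBBRRRRRBB) = { -2 -3/2 -5/4 -319/256 -637/512 | -159/128 -79/64 -39/32 -19/16 -9/8 -1 0 } gives -1273/1024
G(RRBBBRRRRRBBB) = { -2 -3/2 -5/4 -319/256 -637/512 -1273/1024 | -159/128 -79/64 -39/32 -19/16 -9/8 -1 0 } gives -2545/2048

-2545/2048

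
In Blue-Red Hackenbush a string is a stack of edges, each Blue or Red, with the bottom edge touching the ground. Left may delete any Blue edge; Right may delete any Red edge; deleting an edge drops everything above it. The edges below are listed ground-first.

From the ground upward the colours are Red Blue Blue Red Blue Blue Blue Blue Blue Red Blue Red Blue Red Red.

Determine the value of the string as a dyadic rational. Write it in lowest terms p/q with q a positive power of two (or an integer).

Recurse on prefixes of the 15-edge string Red Blue Blue Red Blue Blue Blue Blue Blue Red Blue Red Blue Red Red:
edge 1 of 15 (Red): { · | 0 } so -1
edge 2 of 15 (Blue): { -1 | 0 } so -1/2
edge 3 of 15 (Blue): { -1, -1/2 | 0 } so -1/4
edge 4 of 15 (Red): { -1, -1/2 | -1/4, 0 } so -3/8
edge 5 of 15 (Blue): { -1, -1/2, -3/8 | -1/4, 0 } so -5/16
edge 6 of 15 (Blue): { -1, -1/2, -3/8, -5/16 | -1/4, 0 } so -9/32
edge 7 of 15 (Blue): { -1, -1/2, -3/8, -5/16, -9/32 | -1/4, 0 } so -17/64
edge 8 of 15 (Blue): { -1, -1/2, -3/8, -5/16, -9/32, -17/64 | -1/4, 0 } so -33/128
edge 9 of 15 (Blue): { -1, -1/2, -3/8, -5/16, -9/32, -17/64, -33/128 | -1/4, 0 } so -65/256
edge 10 of 15 (Red): { -1, -1/2, -3/8, -5/16, -9/32, -17/64, -33/128 | -65/256, -1/4, 0 } so -131/512
edge 11 of 15 (Blue): { -1, -1/2, -3/8, -5/16, -9/32, -17/64, -33/128, -131/512 | -65/256, -1/4, 0 } so -261/1024
edge 12 of 15 (Red): { -1, -1/2, -3/8, -5/16, -9/32, -17/64, -33/128, -131/512 | -261/1024, -65/256, -1/4, 0 } so -523/2048
edge 13 of 15 (Blue): { -1, -1/2, -3/8, -5/16, -9/32, -17/64, -33/128, -131/512, -523/2048 | -261/1024, -65/256, -1/4, 0 } so -1045/4096
edge 14 of 15 (Red): { -1, -1/2, -3/8, -5/16, -9/32, -17/64, -33/128, -131/512, -523/2048 | -1045/4096, -261/1024, -65/256, -1/4, 0 } so -2091/8192
edge 15 of 15 (Red): { -1, -1/2, -3/8, -5/16, -9/32, -17/64, -33/128, -131/512, -523/2048 | -2091/8192, -1045/4096, -261/1024, -65/256, -1/4, 0 } so -4183/16384

-4183/16384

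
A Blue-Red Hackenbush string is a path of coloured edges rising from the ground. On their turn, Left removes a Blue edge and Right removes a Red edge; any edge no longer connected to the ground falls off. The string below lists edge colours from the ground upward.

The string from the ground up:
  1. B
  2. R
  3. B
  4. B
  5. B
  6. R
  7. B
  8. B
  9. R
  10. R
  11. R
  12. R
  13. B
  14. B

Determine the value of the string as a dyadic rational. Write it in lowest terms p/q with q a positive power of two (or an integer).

7559/8192

Build g(s[:k]) for k = 1..14, string s = B R B B B R B B R R R R B B.
1 of 14 · B · max L 0 · min R +∞ → 1
2 of 14 · BR · max L 0 · min R 1 → 1/2
3 of 14 · BRB · max L 1/2 · min R 1 → 3/4
4 of 14 · BRBB · max L 3/4 · min R 1 → 7/8
5 of 14 · BRBBB · max L 7/8 · min R 1 → 15/16
6 of 14 · BRBBBR · max L 7/8 · min R 15/16 → 29/32
7 of 14 · BRBBBRB · max L 29/32 · min R 15/16 → 59/64
8 of 14 · BRBBBRBB · max L 59/64 · min R 15/16 → 119/128
9 of 14 · BRBBBRBBR · max L 59/64 · min R 119/128 → 237/256
10 of 14 · BRBBBRBBRR · max L 59/64 · min R 237/256 → 473/512
11 of 14 · BRBBBRBBRRR · max L 59/64 · min R 473/512 → 945/1024
12 of 14 · BRBBBRBBRRRR · max L 59/64 · min R 945/1024 → 1889/2048
13 of 14 · BRBBBRBBRRRRB · max L 1889/2048 · min R 945/1024 → 3779/4096
14 of 14 · BRBBBRBBRRRRBB · max L 3779/4096 · min R 945/1024 → 7559/8192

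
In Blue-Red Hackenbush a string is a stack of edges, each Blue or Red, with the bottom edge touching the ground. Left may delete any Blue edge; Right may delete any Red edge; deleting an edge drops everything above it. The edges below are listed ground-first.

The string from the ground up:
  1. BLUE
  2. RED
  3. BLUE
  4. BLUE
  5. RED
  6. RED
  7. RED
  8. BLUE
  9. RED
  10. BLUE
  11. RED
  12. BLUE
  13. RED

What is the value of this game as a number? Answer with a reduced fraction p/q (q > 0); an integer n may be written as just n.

Prefix values for BLUE RED BLUE BLUE RED RED RED BLUE RED BLUE RED BLUE RED via {L|R} + simplicity:
v(B) = { 0 | — } = 1
v(BR) = { 0 | 1 } = 1/2
v(BRB) = { 0, 1/2 | 1 } = 3/4
v(BRBB) = { 0, 1/2, 3/4 | 1 } = 7/8
v(BRBBR) = { 0, 1/2, 3/4 | 7/8, 1 } = 13/16
v(BRBBRR) = { 0, 1/2, 3/4 | 13/16, 7/8, 1 } = 25/32
v(BRBBRRR) = { 0, 1/2, 3/4 | 25/32, 13/16, 7/8, 1 } = 49/64
v(BRBBRRRB) = { 0, 1/2, 3/4, 49/64 | 25/32, 13/16, 7/8, 1 } = 99/128
v(BRBBRRRBR) = { 0, 1/2, 3/4, 49/64 | 99/128, 25/32, 13/16, 7/8, 1 } = 197/256
v(BRBBRRRBRB) = { 0, 1/2, 3/4, 49/64, 197/256 | 99/128, 25/32, 13/16, 7/8, 1 } = 395/512
v(BRBBRRRBRBR) = { 0, 1/2, 3/4, 49/64, 197/256 | 395/512, 99/128, 25/32, 13/16, 7/8, 1 } = 789/1024
v(BRBBRRRBRBRB) = { 0, 1/2, 3/4, 49/64, 197/256, 789/1024 | 395/512, 99/128, 25/32, 13/16, 7/8, 1 } = 1579/2048
v(BRBBRRRBRBRBR) = { 0, 1/2, 3/4, 49/64, 197/256, 789/1024 | 1579/2048, 395/512, 99/128, 25/32, 13/16, 7/8, 1 } = 3157/4096

3157/4096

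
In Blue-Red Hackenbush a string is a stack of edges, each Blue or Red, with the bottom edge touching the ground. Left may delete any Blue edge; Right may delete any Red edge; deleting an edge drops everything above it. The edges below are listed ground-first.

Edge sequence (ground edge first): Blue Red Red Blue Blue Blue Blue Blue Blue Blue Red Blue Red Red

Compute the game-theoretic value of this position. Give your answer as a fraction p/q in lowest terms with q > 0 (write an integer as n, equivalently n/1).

4073/8192

Prefix values for Blue Red Red Blue Blue Blue Blue Blue Blue Blue Red Blue Red Red via {L|R} + simplicity:
edge 1 of 14 (Blue): { 0 | · } — 1
edge 2 of 14 (Red): { 0 | 1 } — 1/2
edge 3 of 14 (Red): { 0 | 1/2,1 } — 1/4
edge 4 of 14 (Blue): { 0,1/4 | 1/2,1 } — 3/8
edge 5 of 14 (Blue): { 0,1/4,3/8 | 1/2,1 } — 7/16
edge 6 of 14 (Blue): { 0,1/4,3/8,7/16 | 1/2,1 } — 15/32
edge 7 of 14 (Blue): { 0,1/4,3/8,7/16,15/32 | 1/2,1 } — 31/64
edge 8 of 14 (Blue): { 0,1/4,3/8,7/16,15/32,31/64 | 1/2,1 } — 63/128
edge 9 of 14 (Blue): { 0,1/4,3/8,7/16,15/32,31/64,63/128 | 1/2,1 } — 127/256
edge 10 of 14 (Blue): { 0,1/4,3/8,7/16,15/32,31/64,63/128,127/256 | 1/2,1 } — 255/512
edge 11 of 14 (Red): { 0,1/4,3/8,7/16,15/32,31/64,63/128,127/256 | 255/512,1/2,1 } — 509/1024
edge 12 of 14 (Blue): { 0,1/4,3/8,7/16,15/32,31/64,63/128,127/256,509/1024 | 255/512,1/2,1 } — 1019/2048
edge 13 of 14 (Red): { 0,1/4,3/8,7/16,15/32,31/64,63/128,127/256,509/1024 | 1019/2048,255/512,1/2,1 } — 2037/4096
edge 14 of 14 (Red): { 0,1/4,3/8,7/16,15/32,31/64,63/128,127/256,509/1024 | 2037/4096,1019/2048,255/512,1/2,1 } — 4073/8192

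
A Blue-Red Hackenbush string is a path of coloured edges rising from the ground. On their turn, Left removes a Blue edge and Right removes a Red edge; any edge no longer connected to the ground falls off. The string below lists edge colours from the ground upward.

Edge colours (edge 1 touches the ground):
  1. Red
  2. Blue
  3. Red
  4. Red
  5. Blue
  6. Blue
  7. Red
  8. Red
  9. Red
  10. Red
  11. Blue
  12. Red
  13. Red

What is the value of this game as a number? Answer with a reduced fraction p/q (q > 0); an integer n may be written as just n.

R: Left { (no moves) }, Right { 0 } gives simplest -1
RB: Left { -1 }, Right { 0 } gives simplest -1/2
RBR: Left { -1 }, Right { -1/2; 0 } gives simplest -3/4
RBRR: Left { -1 }, Right { -3/4; -1/2; 0 } gives simplest -7/8
RBRRB: Left { -1; -7/8 }, Right { -3/4; -1/2; 0 } gives simplest -13/16
RBRRBB: Left { -1; -7/8; -13/16 }, Right { -3/4; -1/2; 0 } gives simplest -25/32
RBRRBBR: Left { -1; -7/8; -13/16 }, Right { -25/32; -3/4; -1/2; 0 } gives simplest -51/64
RBRRBBRR: Left { -1; -7/8; -13/16 }, Right { -51/64; -25/32; -3/4; -1/2; 0 } gives simplest -103/128
RBRRBBRRR: Left { -1; -7/8; -13/16 }, Right { -103/128; -51/64; -25/32; -3/4; -1/2; 0 } gives simplest -207/256
RBRRBBRRRR: Left { -1; -7/8; -13/16 }, Right { -207/256; -103/128; -51/64; -25/32; -3/4; -1/2; 0 } gives simplest -415/512
RBRRBBRRRRB: Left { -1; -7/8; -13/16; -415/512 }, Right { -207/256; -103/128; -51/64; -25/32; -3/4; -1/2; 0 } gives simplest -829/1024
RBRRBBRRRRBR: Left { -1; -7/8; -13/16; -415/512 }, Right { -829/1024; -207/256; -103/128; -51/64; -25/32; -3/4; -1/2; 0 } gives simplest -1659/2048
RBRRBBRRRRBRR: Left { -1; -7/8; -13/16; -415/512 }, Right { -1659/2048; -829/1024; -207/256; -103/128; -51/64; -25/32; -3/4; -1/2; 0 } gives simplest -3319/4096

-3319/4096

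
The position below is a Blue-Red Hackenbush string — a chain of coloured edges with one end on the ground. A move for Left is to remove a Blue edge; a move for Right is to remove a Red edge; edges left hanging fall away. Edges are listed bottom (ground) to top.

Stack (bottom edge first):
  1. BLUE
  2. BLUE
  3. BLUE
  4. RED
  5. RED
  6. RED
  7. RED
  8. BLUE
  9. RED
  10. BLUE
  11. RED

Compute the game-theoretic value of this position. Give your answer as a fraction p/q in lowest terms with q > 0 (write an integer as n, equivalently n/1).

v_1 [B]  L=[0]  R=[(no moves)]  gives 1
v_2 [BB]  L=[0 1]  R=[(no moves)]  gives 2
v_3 [BBB]  L=[0 1 2]  R=[(no moves)]  gives 3
v_4 [BBBR]  L=[0 1 2]  R=[3]  gives 5/2
v_5 [BBBRR]  L=[0 1 2]  R=[5/2 3]  gives 9/4
v_6 [BBBRRR]  L=[0 1 2]  R=[9/4 5/2 3]  gives 17/8
v_7 [BBBRRRR]  L=[0 1 2]  R=[17/8 9/4 5/2 3]  gives 33/16
v_8 [BBBRRRRB]  L=[0 1 2 33/16]  R=[17/8 9/4 5/2 3]  gives 67/32
v_9 [BBBRRRRBR]  L=[0 1 2 33/16]  R=[67/32 17/8 9/4 5/2 3]  gives 133/64
v_10 [BBBRRRRBRB]  L=[0 1 2 33/16 133/64]  R=[67/32 17/8 9/4 5/2 3]  gives 267/128
v_11 [BBBRRRRBRBR]  L=[0 1 2 33/16 133/64]  R=[267/128 67/32 17/8 9/4 5/2 3]  gives 533/256

533/256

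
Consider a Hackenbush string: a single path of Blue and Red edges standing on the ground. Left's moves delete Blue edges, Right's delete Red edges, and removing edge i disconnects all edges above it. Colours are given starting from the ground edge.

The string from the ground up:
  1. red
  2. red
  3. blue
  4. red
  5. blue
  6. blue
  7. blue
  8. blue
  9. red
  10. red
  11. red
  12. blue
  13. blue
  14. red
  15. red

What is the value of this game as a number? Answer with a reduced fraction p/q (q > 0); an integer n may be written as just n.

-12519/8192

Prefix values for red red blue red blue blue blue blue red red red blue blue red red via {L|R} + simplicity:
edge 1 of 15 (red): { none | 0 } => -1
edge 2 of 15 (red): { none | -1, 0 } => -2
edge 3 of 15 (blue): { -2 | -1, 0 } => -3/2
edge 4 of 15 (red): { -2 | -3/2, -1, 0 } => -7/4
edge 5 of 15 (blue): { -2, -7/4 | -3/2, -1, 0 } => -13/8
edge 6 of 15 (blue): { -2, -7/4, -13/8 | -3/2, -1, 0 } => -25/16
edge 7 of 15 (blue): { -2, -7/4, -13/8, -25/16 | -3/2, -1, 0 } => -49/32
edge 8 of 15 (blue): { -2, -7/4, -13/8, -25/16, -49/32 | -3/2, -1, 0 } => -97/64
edge 9 of 15 (red): { -2, -7/4, -13/8, -25/16, -49/32 | -97/64, -3/2, -1, 0 } => -195/128
edge 10 of 15 (red): { -2, -7/4, -13/8, -25/16, -49/32 | -195/128, -97/64, -3/2, -1, 0 } => -391/256
edge 11 of 15 (red): { -2, -7/4, -13/8, -25/16, -49/32 | -391/256, -195/128, -97/64, -3/2, -1, 0 } => -783/512
edge 12 of 15 (blue): { -2, -7/4, -13/8, -25/16, -49/32, -783/512 | -391/256, -195/128, -97/64, -3/2, -1, 0 } => -1565/1024
edge 13 of 15 (blue): { -2, -7/4, -13/8, -25/16, -49/32, -783/512, -1565/1024 | -391/256, -195/128, -97/64, -3/2, -1, 0 } => -3129/2048
edge 14 of 15 (red): { -2, -7/4, -13/8, -25/16, -49/32, -783/512, -1565/1024 | -3129/2048, -391/256, -195/128, -97/64, -3/2, -1, 0 } => -6259/4096
edge 15 of 15 (red): { -2, -7/4, -13/8, -25/16, -49/32, -783/512, -1565/1024 | -6259/4096, -3129/2048, -391/256, -195/128, -97/64, -3/2, -1, 0 } => -12519/8192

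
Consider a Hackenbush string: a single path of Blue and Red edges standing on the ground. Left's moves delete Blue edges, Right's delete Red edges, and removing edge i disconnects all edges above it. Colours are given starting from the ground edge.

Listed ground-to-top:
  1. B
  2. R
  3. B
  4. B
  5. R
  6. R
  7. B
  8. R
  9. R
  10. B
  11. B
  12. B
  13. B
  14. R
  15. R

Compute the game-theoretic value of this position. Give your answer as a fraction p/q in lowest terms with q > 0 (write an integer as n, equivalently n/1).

Build v(s[:k]) for k = 1..15, string s = B R B B R R B R R B B B B R R.
B: Left { 0 }, Right { · } => simplest 1
BR: Left { 0 }, Right { 1 } => simplest 1/2
BRB: Left { 0, 1/2 }, Right { 1 } => simplest 3/4
BRBB: Left { 0, 1/2, 3/4 }, Right { 1 } => simplest 7/8
BRBBR: Left { 0, 1/2, 3/4 }, Right { 7/8, 1 } => simplest 13/16
BRBBRR: Left { 0, 1/2, 3/4 }, Right { 13/16, 7/8, 1 } => simplest 25/32
BRBBRRB: Left { 0, 1/2, 3/4, 25/32 }, Right { 13/16, 7/8, 1 } => simplest 51/64
BRBBRRBR: Left { 0, 1/2, 3/4, 25/32 }, Right { 51/64, 13/16, 7/8, 1 } => simplest 101/128
BRBBRRBRR: Left { 0, 1/2, 3/4, 25/32 }, Right { 101/128, 51/64, 13/16, 7/8, 1 } => simplest 201/256
BRBBRRBRRB: Left { 0, 1/2, 3/4, 25/32, 201/256 }, Right { 101/128, 51/64, 13/16, 7/8, 1 } => simplest 403/512
BRBBRRBRRBB: Left { 0, 1/2, 3/4, 25/32, 201/256, 403/512 }, Right { 101/128, 51/64, 13/16, 7/8, 1 } => simplest 807/1024
BRBBRRBRRBBB: Left { 0, 1/2, 3/4, 25/32, 201/256, 403/512, 807/1024 }, Right { 101/128, 51/64, 13/16, 7/8, 1 } => simplest 1615/2048
BRBBRRBRRBBBB: Left { 0, 1/2, 3/4, 25/32, 201/256, 403/512, 807/1024, 1615/2048 }, Right { 101/128, 51/64, 13/16, 7/8, 1 } => simplest 3231/4096
BRBBRRBRRBBBBR: Left { 0, 1/2, 3/4, 25/32, 201/256, 403/512, 807/1024, 1615/2048 }, Right { 3231/4096, 101/128, 51/64, 13/16, 7/8, 1 } => simplest 6461/8192
BRBBRRBRRBBBBRR: Left { 0, 1/2, 3/4, 25/32, 201/256, 403/512, 807/1024, 1615/2048 }, Right { 6461/8192, 3231/4096, 101/128, 51/64, 13/16, 7/8, 1 } => simplest 12921/16384

12921/16384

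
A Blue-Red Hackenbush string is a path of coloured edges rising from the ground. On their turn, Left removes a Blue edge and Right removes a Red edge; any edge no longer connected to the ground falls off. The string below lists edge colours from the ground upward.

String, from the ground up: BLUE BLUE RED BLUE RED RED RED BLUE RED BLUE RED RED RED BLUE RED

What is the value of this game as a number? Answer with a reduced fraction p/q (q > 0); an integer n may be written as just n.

12613/8192

1 of 15 · B · max L 0 · min R +∞ so 1
2 of 15 · BB · max L 1 · min R +∞ so 2
3 of 15 · BBR · max L 1 · min R 2 so 3/2
4 of 15 · BBRB · max L 3/2 · min R 2 so 7/4
5 of 15 · BBRBR · max L 3/2 · min R 7/4 so 13/8
6 of 15 · BBRBRR · max L 3/2 · min R 13/8 so 25/16
7 of 15 · BBRBRRR · max L 3/2 · min R 25/16 so 49/32
8 of 15 · BBRBRRRB · max L 49/32 · min R 25/16 so 99/64
9 of 15 · BBRBRRRBR · max L 49/32 · min R 99/64 so 197/128
10 of 15 · BBRBRRRBRB · max L 197/128 · min R 99/64 so 395/256
11 of 15 · BBRBRRRBRBR · max L 197/128 · min R 395/256 so 789/512
12 of 15 · BBRBRRRBRBRR · max L 197/128 · min R 789/512 so 1577/1024
13 of 15 · BBRBRRRBRBRRR · max L 197/128 · min R 1577/1024 so 3153/2048
14 of 15 · BBRBRRRBRBRRRB · max L 3153/2048 · min R 1577/1024 so 6307/4096
15 of 15 · BBRBRRRBRBRRRBR · max L 3153/2048 · min R 6307/4096 so 12613/8192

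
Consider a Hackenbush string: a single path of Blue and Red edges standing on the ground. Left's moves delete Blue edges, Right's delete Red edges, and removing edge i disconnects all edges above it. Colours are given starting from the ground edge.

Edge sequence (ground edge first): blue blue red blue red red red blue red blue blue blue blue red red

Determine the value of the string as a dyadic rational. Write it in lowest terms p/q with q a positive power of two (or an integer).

step 1: add blue to get b; options L={ 0 } R={ ∅ } gives 1
step 2: add blue to get bb; options L={ 0, 1 } R={ ∅ } gives 2
step 3: add red to get bbr; options L={ 0, 1 } R={ 2 } gives 3/2
step 4: add blue to get bbrb; options L={ 0, 1, 3/2 } R={ 2 } gives 7/4
step 5: add red to get bbrbr; options L={ 0, 1, 3/2 } R={ 7/4, 2 } gives 13/8
step 6: add red to get bbrbrr; options L={ 0, 1, 3/2 } R={ 13/8, 7/4, 2 } gives 25/16
step 7: add red to get bbrbrrr; options L={ 0, 1, 3/2 } R={ 25/16, 13/8, 7/4, 2 } gives 49/32
step 8: add blue to get bbrbrrrb; options L={ 0, 1, 3/2, 49/32 } R={ 25/16, 13/8, 7/4, 2 } gives 99/64
step 9: add red to get bbrbrrrbr; options L={ 0, 1, 3/2, 49/32 } R={ 99/64, 25/16, 13/8, 7/4, 2 } gives 197/128
step 10: add blue to get bbrbrrrbrb; options L={ 0, 1, 3/2, 49/32, 197/128 } R={ 99/64, 25/16, 13/8, 7/4, 2 } gives 395/256
step 11: add blue to get bbrbrrrbrbb; options L={ 0, 1, 3/2, 49/32, 197/128, 395/256 } R={ 99/64, 25/16, 13/8, 7/4, 2 } gives 791/512
step 12: add blue to get bbrbrrrbrbbb; options L={ 0, 1, 3/2, 49/32, 197/128, 395/256, 791/512 } R={ 99/64, 25/16, 13/8, 7/4, 2 } gives 1583/1024
step 13: add blue to get bbrbrrrbrbbbb; options L={ 0, 1, 3/2, 49/32, 197/128, 395/256, 791/512, 1583/1024 } R={ 99/64, 25/16, 13/8, 7/4, 2 } gives 3167/2048
step 14: add red to get bbrbrrrbrbbbbr; options L={ 0, 1, 3/2, 49/32, 197/128, 395/256, 791/512, 1583/1024 } R={ 3167/2048, 99/64, 25/16, 13/8, 7/4, 2 } gives 6333/4096
step 15: add red to get bbrbrrrbrbbbbrr; options L={ 0, 1, 3/2, 49/32, 197/128, 395/256, 791/512, 1583/1024 } R={ 6333/4096, 3167/2048, 99/64, 25/16, 13/8, 7/4, 2 } gives 12665/8192

12665/8192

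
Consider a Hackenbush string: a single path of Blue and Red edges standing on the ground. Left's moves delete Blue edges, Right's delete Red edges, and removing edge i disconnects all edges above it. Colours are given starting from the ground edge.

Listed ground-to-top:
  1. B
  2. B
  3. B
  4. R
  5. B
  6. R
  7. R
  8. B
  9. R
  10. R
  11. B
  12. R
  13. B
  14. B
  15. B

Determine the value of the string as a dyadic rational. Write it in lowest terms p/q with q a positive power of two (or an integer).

10543/4096

Prefix values for B B B R B R R B R R B R B B B via {L|R} + simplicity:
g(B) = { 0 | (no moves) } = 1
g(BB) = { 0; 1 | (no moves) } = 2
g(BBB) = { 0; 1; 2 | (no moves) } = 3
g(BBBR) = { 0; 1; 2 | 3 } = 5/2
g(BBBRB) = { 0; 1; 2; 5/2 | 3 } = 11/4
g(BBBRBR) = { 0; 1; 2; 5/2 | 11/4; 3 } = 21/8
g(BBBRBRR) = { 0; 1; 2; 5/2 | 21/8; 11/4; 3 } = 41/16
g(BBBRBRRB) = { 0; 1; 2; 5/2; 41/16 | 21/8; 11/4; 3 } = 83/32
g(BBBRBRRBR) = { 0; 1; 2; 5/2; 41/16 | 83/32; 21/8; 11/4; 3 } = 165/64
g(BBBRBRRBRR) = { 0; 1; 2; 5/2; 41/16 | 165/64; 83/32; 21/8; 11/4; 3 } = 329/128
g(BBBRBRRBRRB) = { 0; 1; 2; 5/2; 41/16; 329/128 | 165/64; 83/32; 21/8; 11/4; 3 } = 659/256
g(BBBRBRRBRRBR) = { 0; 1; 2; 5/2; 41/16; 329/128 | 659/256; 165/64; 83/32; 21/8; 11/4; 3 } = 1317/512
g(BBBRBRRBRRBRB) = { 0; 1; 2; 5/2; 41/16; 329/128; 1317/512 | 659/256; 165/64; 83/32; 21/8; 11/4; 3 } = 2635/1024
g(BBBRBRRBRRBRBB) = { 0; 1; 2; 5/2; 41/16; 329/128; 1317/512; 2635/1024 | 659/256; 165/64; 83/32; 21/8; 11/4; 3 } = 5271/2048
g(BBBRBRRBRRBRBBB) = { 0; 1; 2; 5/2; 41/16; 329/128; 1317/512; 2635/1024; 5271/2048 | 659/256; 165/64; 83/32; 21/8; 11/4; 3 } = 10543/4096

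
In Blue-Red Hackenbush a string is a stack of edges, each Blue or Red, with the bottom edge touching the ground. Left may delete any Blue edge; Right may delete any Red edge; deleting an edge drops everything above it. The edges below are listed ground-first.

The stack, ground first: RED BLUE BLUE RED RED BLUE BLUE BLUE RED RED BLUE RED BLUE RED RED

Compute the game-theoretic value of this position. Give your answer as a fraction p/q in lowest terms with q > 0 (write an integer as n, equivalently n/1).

-6359/16384

G(R) = { · | 0 } → -1
G(RB) = { -1 | 0 } → -1/2
G(RBB) = { -1,-1/2 | 0 } → -1/4
G(RBBR) = { -1,-1/2 | -1/4,0 } → -3/8
G(RBBRR) = { -1,-1/2 | -3/8,-1/4,0 } → -7/16
G(RBBRRB) = { -1,-1/2,-7/16 | -3/8,-1/4,0 } → -13/32
G(RBBRRBB) = { -1,-1/2,-7/16,-13/32 | -3/8,-1/4,0 } → -25/64
G(RBBRRBBB) = { -1,-1/2,-7/16,-13/32,-25/64 | -3/8,-1/4,0 } → -49/128
G(RBBRRBBBR) = { -1,-1/2,-7/16,-13/32,-25/64 | -49/128,-3/8,-1/4,0 } → -99/256
G(RBBRRBBBRR) = { -1,-1/2,-7/16,-13/32,-25/64 | -99/256,-49/128,-3/8,-1/4,0 } → -199/512
G(RBBRRBBBRRB) = { -1,-1/2,-7/16,-13/32,-25/64,-199/512 | -99/256,-49/128,-3/8,-1/4,0 } → -397/1024
G(RBBRRBBBRRBR) = { -1,-1/2,-7/16,-13/32,-25/64,-199/512 | -397/1024,-99/256,-49/128,-3/8,-1/4,0 } → -795/2048
G(RBBRRBBBRRBRB) = { -1,-1/2,-7/16,-13/32,-25/64,-199/512,-795/2048 | -397/1024,-99/256,-49/128,-3/8,-1/4,0 } → -1589/4096
G(RBBRRBBBRRBRBR) = { -1,-1/2,-7/16,-13/32,-25/64,-199/512,-795/2048 | -1589/4096,-397/1024,-99/256,-49/128,-3/8,-1/4,0 } → -3179/8192
G(RBBRRBBBRRBRBRR) = { -1,-1/2,-7/16,-13/32,-25/64,-199/512,-795/2048 | -3179/8192,-1589/4096,-397/1024,-99/256,-49/128,-3/8,-1/4,0 } → -6359/16384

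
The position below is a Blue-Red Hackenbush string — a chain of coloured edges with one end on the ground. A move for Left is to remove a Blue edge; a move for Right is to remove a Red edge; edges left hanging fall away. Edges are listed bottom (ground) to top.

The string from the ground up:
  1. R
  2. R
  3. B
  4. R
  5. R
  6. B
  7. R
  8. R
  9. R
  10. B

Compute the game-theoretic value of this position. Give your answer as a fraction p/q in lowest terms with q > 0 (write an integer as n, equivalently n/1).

g(R) = { — | 0 } gives -1
g(RR) = { — | -1 0 } gives -2
g(RRB) = { -2 | -1 0 } gives -3/2
g(RRBR) = { -2 | -3/2 -1 0 } gives -7/4
g(RRBRR) = { -2 | -7/4 -3/2 -1 0 } gives -15/8
g(RRBRRB) = { -2 -15/8 | -7/4 -3/2 -1 0 } gives -29/16
g(RRBRRBR) = { -2 -15/8 | -29/16 -7/4 -3/2 -1 0 } gives -59/32
g(RRBRRBRR) = { -2 -15/8 | -59/32 -29/16 -7/4 -3/2 -1 0 } gives -119/64
g(RRBRRBRRR) = { -2 -15/8 | -119/64 -59/32 -29/16 -7/4 -3/2 -1 0 } gives -239/128
g(RRBRRBRRRB) = { -2 -15/8 -239/128 | -119/64 -59/32 -29/16 -7/4 -3/2 -1 0 } gives -477/256

-477/256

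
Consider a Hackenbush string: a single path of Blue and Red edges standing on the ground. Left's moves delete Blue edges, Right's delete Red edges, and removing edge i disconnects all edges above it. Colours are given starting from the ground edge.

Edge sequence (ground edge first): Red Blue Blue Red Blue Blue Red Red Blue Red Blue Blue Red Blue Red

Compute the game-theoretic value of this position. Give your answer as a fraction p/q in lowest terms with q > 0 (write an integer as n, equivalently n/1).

-4939/16384

Prefix values for Red Blue Blue Red Blue Blue Red Red Blue Red Blue Blue Red Blue Red via {L|R} + simplicity:
val(R) = {  | 0 } ⇒ -1
val(RB) = { -1 | 0 } ⇒ -1/2
val(RBB) = { -1,-1/2 | 0 } ⇒ -1/4
val(RBBR) = { -1,-1/2 | -1/4,0 } ⇒ -3/8
val(RBBRB) = { -1,-1/2,-3/8 | -1/4,0 } ⇒ -5/16
val(RBBRBB) = { -1,-1/2,-3/8,-5/16 | -1/4,0 } ⇒ -9/32
val(RBBRBBR) = { -1,-1/2,-3/8,-5/16 | -9/32,-1/4,0 } ⇒ -19/64
val(RBBRBBRR) = { -1,-1/2,-3/8,-5/16 | -19/64,-9/32,-1/4,0 } ⇒ -39/128
val(RBBRBBRRB) = { -1,-1/2,-3/8,-5/16,-39/128 | -19/64,-9/32,-1/4,0 } ⇒ -77/256
val(RBBRBBRRBR) = { -1,-1/2,-3/8,-5/16,-39/128 | -77/256,-19/64,-9/32,-1/4,0 } ⇒ -155/512
val(RBBRBBRRBRB) = { -1,-1/2,-3/8,-5/16,-39/128,-155/512 | -77/256,-19/64,-9/32,-1/4,0 } ⇒ -309/1024
val(RBBRBBRRBRBB) = { -1,-1/2,-3/8,-5/16,-39/128,-155/512,-309/1024 | -77/256,-19/64,-9/32,-1/4,0 } ⇒ -617/2048
val(RBBRBBRRBRBBR) = { -1,-1/2,-3/8,-5/16,-39/128,-155/512,-309/1024 | -617/2048,-77/256,-19/64,-9/32,-1/4,0 } ⇒ -1235/4096
val(RBBRBBRRBRBBRB) = { -1,-1/2,-3/8,-5/16,-39/128,-155/512,-309/1024,-1235/4096 | -617/2048,-77/256,-19/64,-9/32,-1/4,0 } ⇒ -2469/8192
val(RBBRBBRRBRBBRBR) = { -1,-1/2,-3/8,-5/16,-39/128,-155/512,-309/1024,-1235/4096 | -2469/8192,-617/2048,-77/256,-19/64,-9/32,-1/4,0 } ⇒ -4939/16384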